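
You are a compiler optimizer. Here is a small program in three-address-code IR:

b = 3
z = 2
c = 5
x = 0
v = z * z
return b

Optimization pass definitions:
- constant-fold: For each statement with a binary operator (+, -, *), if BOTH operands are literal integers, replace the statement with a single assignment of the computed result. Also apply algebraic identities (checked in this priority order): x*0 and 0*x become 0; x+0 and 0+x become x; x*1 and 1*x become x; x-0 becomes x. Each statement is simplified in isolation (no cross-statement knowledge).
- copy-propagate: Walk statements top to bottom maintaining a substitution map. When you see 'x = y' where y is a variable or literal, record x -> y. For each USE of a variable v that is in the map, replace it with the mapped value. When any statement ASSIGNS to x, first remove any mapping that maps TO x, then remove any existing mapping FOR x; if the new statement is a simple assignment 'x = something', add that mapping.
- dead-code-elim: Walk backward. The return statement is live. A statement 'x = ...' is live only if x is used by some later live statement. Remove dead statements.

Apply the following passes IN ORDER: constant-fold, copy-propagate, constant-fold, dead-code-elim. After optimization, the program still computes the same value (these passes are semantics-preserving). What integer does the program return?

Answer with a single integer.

Initial IR:
  b = 3
  z = 2
  c = 5
  x = 0
  v = z * z
  return b
After constant-fold (6 stmts):
  b = 3
  z = 2
  c = 5
  x = 0
  v = z * z
  return b
After copy-propagate (6 stmts):
  b = 3
  z = 2
  c = 5
  x = 0
  v = 2 * 2
  return 3
After constant-fold (6 stmts):
  b = 3
  z = 2
  c = 5
  x = 0
  v = 4
  return 3
After dead-code-elim (1 stmts):
  return 3
Evaluate:
  b = 3  =>  b = 3
  z = 2  =>  z = 2
  c = 5  =>  c = 5
  x = 0  =>  x = 0
  v = z * z  =>  v = 4
  return b = 3

Answer: 3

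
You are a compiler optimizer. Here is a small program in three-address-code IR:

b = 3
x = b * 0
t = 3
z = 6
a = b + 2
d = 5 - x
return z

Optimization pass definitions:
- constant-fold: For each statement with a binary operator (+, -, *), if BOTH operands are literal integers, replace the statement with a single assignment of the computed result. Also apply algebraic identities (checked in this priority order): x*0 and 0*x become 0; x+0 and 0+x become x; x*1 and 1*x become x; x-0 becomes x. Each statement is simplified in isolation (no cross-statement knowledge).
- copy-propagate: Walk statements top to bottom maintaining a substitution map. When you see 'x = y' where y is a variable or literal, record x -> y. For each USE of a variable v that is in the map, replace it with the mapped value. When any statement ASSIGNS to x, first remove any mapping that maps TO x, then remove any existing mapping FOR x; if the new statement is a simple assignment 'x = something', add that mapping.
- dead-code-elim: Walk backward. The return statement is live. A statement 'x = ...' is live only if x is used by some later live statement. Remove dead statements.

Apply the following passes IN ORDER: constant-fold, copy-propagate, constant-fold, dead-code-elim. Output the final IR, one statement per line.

Answer: return 6

Derivation:
Initial IR:
  b = 3
  x = b * 0
  t = 3
  z = 6
  a = b + 2
  d = 5 - x
  return z
After constant-fold (7 stmts):
  b = 3
  x = 0
  t = 3
  z = 6
  a = b + 2
  d = 5 - x
  return z
After copy-propagate (7 stmts):
  b = 3
  x = 0
  t = 3
  z = 6
  a = 3 + 2
  d = 5 - 0
  return 6
After constant-fold (7 stmts):
  b = 3
  x = 0
  t = 3
  z = 6
  a = 5
  d = 5
  return 6
After dead-code-elim (1 stmts):
  return 6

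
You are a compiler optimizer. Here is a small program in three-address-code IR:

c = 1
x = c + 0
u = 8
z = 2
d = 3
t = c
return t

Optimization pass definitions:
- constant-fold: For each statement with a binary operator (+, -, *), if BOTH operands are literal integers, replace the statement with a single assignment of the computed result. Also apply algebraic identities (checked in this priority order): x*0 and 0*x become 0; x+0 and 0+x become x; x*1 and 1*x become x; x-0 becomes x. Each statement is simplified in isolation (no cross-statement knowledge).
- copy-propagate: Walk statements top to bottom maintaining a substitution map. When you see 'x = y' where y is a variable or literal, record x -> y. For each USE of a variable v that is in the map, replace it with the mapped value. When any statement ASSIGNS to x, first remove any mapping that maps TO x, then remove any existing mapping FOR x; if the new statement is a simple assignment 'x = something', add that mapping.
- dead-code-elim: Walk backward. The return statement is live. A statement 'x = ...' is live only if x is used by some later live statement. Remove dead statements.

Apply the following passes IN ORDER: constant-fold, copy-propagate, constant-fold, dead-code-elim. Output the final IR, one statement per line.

Initial IR:
  c = 1
  x = c + 0
  u = 8
  z = 2
  d = 3
  t = c
  return t
After constant-fold (7 stmts):
  c = 1
  x = c
  u = 8
  z = 2
  d = 3
  t = c
  return t
After copy-propagate (7 stmts):
  c = 1
  x = 1
  u = 8
  z = 2
  d = 3
  t = 1
  return 1
After constant-fold (7 stmts):
  c = 1
  x = 1
  u = 8
  z = 2
  d = 3
  t = 1
  return 1
After dead-code-elim (1 stmts):
  return 1

Answer: return 1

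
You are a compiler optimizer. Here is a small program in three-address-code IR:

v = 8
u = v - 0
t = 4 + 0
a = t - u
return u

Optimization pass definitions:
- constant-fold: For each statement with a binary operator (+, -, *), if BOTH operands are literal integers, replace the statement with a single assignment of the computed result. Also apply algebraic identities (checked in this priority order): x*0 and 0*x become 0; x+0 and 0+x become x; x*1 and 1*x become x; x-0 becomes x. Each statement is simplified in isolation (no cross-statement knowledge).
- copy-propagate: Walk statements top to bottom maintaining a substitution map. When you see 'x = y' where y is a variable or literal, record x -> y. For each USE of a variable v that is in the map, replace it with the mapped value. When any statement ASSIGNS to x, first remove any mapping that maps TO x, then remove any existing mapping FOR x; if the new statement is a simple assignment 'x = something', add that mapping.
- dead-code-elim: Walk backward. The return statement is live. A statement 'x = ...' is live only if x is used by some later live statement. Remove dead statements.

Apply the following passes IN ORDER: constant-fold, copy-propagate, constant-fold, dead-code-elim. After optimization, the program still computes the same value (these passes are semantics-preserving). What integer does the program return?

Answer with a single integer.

Initial IR:
  v = 8
  u = v - 0
  t = 4 + 0
  a = t - u
  return u
After constant-fold (5 stmts):
  v = 8
  u = v
  t = 4
  a = t - u
  return u
After copy-propagate (5 stmts):
  v = 8
  u = 8
  t = 4
  a = 4 - 8
  return 8
After constant-fold (5 stmts):
  v = 8
  u = 8
  t = 4
  a = -4
  return 8
After dead-code-elim (1 stmts):
  return 8
Evaluate:
  v = 8  =>  v = 8
  u = v - 0  =>  u = 8
  t = 4 + 0  =>  t = 4
  a = t - u  =>  a = -4
  return u = 8

Answer: 8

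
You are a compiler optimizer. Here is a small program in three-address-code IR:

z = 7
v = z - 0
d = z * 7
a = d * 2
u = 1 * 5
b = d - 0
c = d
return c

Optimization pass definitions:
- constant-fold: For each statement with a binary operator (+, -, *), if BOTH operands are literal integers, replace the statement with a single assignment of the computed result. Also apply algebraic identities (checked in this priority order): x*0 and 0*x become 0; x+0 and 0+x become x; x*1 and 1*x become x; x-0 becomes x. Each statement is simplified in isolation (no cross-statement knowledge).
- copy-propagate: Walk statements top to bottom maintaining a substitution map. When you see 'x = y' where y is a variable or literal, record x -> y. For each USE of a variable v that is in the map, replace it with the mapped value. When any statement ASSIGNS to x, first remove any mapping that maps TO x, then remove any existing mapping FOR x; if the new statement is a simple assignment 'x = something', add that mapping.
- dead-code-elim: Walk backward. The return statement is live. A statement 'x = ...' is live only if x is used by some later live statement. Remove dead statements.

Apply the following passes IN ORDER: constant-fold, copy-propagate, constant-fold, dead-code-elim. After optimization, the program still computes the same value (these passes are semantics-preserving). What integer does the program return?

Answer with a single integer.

Initial IR:
  z = 7
  v = z - 0
  d = z * 7
  a = d * 2
  u = 1 * 5
  b = d - 0
  c = d
  return c
After constant-fold (8 stmts):
  z = 7
  v = z
  d = z * 7
  a = d * 2
  u = 5
  b = d
  c = d
  return c
After copy-propagate (8 stmts):
  z = 7
  v = 7
  d = 7 * 7
  a = d * 2
  u = 5
  b = d
  c = d
  return d
After constant-fold (8 stmts):
  z = 7
  v = 7
  d = 49
  a = d * 2
  u = 5
  b = d
  c = d
  return d
After dead-code-elim (2 stmts):
  d = 49
  return d
Evaluate:
  z = 7  =>  z = 7
  v = z - 0  =>  v = 7
  d = z * 7  =>  d = 49
  a = d * 2  =>  a = 98
  u = 1 * 5  =>  u = 5
  b = d - 0  =>  b = 49
  c = d  =>  c = 49
  return c = 49

Answer: 49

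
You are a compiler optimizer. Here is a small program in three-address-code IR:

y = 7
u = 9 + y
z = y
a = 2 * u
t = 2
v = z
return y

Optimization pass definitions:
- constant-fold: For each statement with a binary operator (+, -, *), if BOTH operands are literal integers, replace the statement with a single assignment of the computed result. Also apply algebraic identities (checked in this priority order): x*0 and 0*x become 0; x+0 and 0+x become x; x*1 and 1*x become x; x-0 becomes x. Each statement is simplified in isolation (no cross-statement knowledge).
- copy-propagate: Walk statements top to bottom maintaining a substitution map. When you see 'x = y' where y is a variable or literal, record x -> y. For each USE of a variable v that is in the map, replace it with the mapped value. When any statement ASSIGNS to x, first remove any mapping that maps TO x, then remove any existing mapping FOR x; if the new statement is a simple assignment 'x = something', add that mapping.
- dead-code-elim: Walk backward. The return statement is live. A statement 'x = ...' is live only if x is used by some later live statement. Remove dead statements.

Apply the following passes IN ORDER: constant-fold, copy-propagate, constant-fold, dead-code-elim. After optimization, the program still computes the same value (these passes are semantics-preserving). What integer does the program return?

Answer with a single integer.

Initial IR:
  y = 7
  u = 9 + y
  z = y
  a = 2 * u
  t = 2
  v = z
  return y
After constant-fold (7 stmts):
  y = 7
  u = 9 + y
  z = y
  a = 2 * u
  t = 2
  v = z
  return y
After copy-propagate (7 stmts):
  y = 7
  u = 9 + 7
  z = 7
  a = 2 * u
  t = 2
  v = 7
  return 7
After constant-fold (7 stmts):
  y = 7
  u = 16
  z = 7
  a = 2 * u
  t = 2
  v = 7
  return 7
After dead-code-elim (1 stmts):
  return 7
Evaluate:
  y = 7  =>  y = 7
  u = 9 + y  =>  u = 16
  z = y  =>  z = 7
  a = 2 * u  =>  a = 32
  t = 2  =>  t = 2
  v = z  =>  v = 7
  return y = 7

Answer: 7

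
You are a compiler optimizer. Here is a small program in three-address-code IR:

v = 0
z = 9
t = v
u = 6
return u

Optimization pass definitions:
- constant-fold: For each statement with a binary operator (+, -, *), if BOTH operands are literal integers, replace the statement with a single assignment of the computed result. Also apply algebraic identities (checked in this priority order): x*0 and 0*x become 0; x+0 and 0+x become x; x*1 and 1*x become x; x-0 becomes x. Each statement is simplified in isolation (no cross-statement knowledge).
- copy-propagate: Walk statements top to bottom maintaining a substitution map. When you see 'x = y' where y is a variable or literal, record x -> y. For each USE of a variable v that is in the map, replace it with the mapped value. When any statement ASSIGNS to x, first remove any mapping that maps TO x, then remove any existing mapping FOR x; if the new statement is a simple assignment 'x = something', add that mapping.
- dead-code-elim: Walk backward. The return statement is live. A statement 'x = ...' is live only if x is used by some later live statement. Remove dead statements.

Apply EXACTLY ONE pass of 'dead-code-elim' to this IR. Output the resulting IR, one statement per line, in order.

Answer: u = 6
return u

Derivation:
Applying dead-code-elim statement-by-statement:
  [5] return u  -> KEEP (return); live=['u']
  [4] u = 6  -> KEEP; live=[]
  [3] t = v  -> DEAD (t not live)
  [2] z = 9  -> DEAD (z not live)
  [1] v = 0  -> DEAD (v not live)
Result (2 stmts):
  u = 6
  return u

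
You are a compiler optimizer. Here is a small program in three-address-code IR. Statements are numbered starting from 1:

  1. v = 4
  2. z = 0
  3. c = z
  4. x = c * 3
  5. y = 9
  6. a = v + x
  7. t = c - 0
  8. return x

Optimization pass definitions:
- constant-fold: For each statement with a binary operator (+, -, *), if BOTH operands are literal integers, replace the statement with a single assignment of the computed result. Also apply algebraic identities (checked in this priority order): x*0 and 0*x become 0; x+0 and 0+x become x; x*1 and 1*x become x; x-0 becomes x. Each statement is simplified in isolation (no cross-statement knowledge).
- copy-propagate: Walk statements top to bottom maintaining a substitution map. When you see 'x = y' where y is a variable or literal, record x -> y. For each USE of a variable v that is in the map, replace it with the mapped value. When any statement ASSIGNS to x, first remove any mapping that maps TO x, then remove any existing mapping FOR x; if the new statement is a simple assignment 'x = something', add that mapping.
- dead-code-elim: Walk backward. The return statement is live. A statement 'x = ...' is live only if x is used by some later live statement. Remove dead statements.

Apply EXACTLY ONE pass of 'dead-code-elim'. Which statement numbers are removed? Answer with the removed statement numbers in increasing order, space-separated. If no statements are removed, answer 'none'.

Backward liveness scan:
Stmt 1 'v = 4': DEAD (v not in live set [])
Stmt 2 'z = 0': KEEP (z is live); live-in = []
Stmt 3 'c = z': KEEP (c is live); live-in = ['z']
Stmt 4 'x = c * 3': KEEP (x is live); live-in = ['c']
Stmt 5 'y = 9': DEAD (y not in live set ['x'])
Stmt 6 'a = v + x': DEAD (a not in live set ['x'])
Stmt 7 't = c - 0': DEAD (t not in live set ['x'])
Stmt 8 'return x': KEEP (return); live-in = ['x']
Removed statement numbers: [1, 5, 6, 7]
Surviving IR:
  z = 0
  c = z
  x = c * 3
  return x

Answer: 1 5 6 7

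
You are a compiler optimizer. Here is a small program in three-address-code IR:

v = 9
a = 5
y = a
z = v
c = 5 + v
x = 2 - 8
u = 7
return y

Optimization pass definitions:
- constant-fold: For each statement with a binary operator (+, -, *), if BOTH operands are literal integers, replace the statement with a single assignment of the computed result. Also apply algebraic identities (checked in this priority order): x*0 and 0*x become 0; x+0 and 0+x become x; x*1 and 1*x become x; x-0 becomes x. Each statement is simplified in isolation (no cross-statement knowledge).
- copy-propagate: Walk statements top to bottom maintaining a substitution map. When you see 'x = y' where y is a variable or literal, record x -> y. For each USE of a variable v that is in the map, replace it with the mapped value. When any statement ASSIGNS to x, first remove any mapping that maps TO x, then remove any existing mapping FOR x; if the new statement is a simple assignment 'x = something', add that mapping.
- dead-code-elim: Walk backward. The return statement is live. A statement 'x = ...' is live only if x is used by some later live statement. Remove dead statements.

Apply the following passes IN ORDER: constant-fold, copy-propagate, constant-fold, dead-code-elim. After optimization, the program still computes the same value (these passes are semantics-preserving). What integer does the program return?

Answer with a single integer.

Answer: 5

Derivation:
Initial IR:
  v = 9
  a = 5
  y = a
  z = v
  c = 5 + v
  x = 2 - 8
  u = 7
  return y
After constant-fold (8 stmts):
  v = 9
  a = 5
  y = a
  z = v
  c = 5 + v
  x = -6
  u = 7
  return y
After copy-propagate (8 stmts):
  v = 9
  a = 5
  y = 5
  z = 9
  c = 5 + 9
  x = -6
  u = 7
  return 5
After constant-fold (8 stmts):
  v = 9
  a = 5
  y = 5
  z = 9
  c = 14
  x = -6
  u = 7
  return 5
After dead-code-elim (1 stmts):
  return 5
Evaluate:
  v = 9  =>  v = 9
  a = 5  =>  a = 5
  y = a  =>  y = 5
  z = v  =>  z = 9
  c = 5 + v  =>  c = 14
  x = 2 - 8  =>  x = -6
  u = 7  =>  u = 7
  return y = 5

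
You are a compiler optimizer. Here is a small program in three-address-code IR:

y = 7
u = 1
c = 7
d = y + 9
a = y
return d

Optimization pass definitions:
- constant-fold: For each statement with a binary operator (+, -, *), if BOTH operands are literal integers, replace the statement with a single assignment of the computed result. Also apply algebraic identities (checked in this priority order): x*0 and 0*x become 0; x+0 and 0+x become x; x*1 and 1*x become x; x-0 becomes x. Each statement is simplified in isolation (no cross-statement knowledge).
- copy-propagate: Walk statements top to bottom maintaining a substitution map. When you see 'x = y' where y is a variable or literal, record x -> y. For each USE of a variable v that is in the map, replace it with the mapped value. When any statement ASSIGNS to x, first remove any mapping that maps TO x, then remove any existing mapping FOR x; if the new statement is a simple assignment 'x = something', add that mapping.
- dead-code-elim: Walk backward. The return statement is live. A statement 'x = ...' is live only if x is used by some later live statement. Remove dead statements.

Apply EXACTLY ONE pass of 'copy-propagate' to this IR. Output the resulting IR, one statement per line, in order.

Applying copy-propagate statement-by-statement:
  [1] y = 7  (unchanged)
  [2] u = 1  (unchanged)
  [3] c = 7  (unchanged)
  [4] d = y + 9  -> d = 7 + 9
  [5] a = y  -> a = 7
  [6] return d  (unchanged)
Result (6 stmts):
  y = 7
  u = 1
  c = 7
  d = 7 + 9
  a = 7
  return d

Answer: y = 7
u = 1
c = 7
d = 7 + 9
a = 7
return d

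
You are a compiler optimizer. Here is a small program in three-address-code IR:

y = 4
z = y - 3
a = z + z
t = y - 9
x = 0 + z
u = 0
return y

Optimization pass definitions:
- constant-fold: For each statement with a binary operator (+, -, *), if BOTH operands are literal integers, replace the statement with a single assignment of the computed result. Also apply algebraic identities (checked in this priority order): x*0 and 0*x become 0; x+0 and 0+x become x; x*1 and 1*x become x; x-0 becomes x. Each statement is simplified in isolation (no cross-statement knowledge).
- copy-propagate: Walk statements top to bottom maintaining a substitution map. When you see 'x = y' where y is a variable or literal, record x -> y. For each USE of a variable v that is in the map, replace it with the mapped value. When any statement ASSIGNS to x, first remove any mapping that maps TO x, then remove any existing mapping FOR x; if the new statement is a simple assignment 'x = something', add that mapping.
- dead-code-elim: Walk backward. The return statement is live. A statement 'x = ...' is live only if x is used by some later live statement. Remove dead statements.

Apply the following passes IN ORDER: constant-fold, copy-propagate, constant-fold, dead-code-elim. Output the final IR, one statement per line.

Answer: return 4

Derivation:
Initial IR:
  y = 4
  z = y - 3
  a = z + z
  t = y - 9
  x = 0 + z
  u = 0
  return y
After constant-fold (7 stmts):
  y = 4
  z = y - 3
  a = z + z
  t = y - 9
  x = z
  u = 0
  return y
After copy-propagate (7 stmts):
  y = 4
  z = 4 - 3
  a = z + z
  t = 4 - 9
  x = z
  u = 0
  return 4
After constant-fold (7 stmts):
  y = 4
  z = 1
  a = z + z
  t = -5
  x = z
  u = 0
  return 4
After dead-code-elim (1 stmts):
  return 4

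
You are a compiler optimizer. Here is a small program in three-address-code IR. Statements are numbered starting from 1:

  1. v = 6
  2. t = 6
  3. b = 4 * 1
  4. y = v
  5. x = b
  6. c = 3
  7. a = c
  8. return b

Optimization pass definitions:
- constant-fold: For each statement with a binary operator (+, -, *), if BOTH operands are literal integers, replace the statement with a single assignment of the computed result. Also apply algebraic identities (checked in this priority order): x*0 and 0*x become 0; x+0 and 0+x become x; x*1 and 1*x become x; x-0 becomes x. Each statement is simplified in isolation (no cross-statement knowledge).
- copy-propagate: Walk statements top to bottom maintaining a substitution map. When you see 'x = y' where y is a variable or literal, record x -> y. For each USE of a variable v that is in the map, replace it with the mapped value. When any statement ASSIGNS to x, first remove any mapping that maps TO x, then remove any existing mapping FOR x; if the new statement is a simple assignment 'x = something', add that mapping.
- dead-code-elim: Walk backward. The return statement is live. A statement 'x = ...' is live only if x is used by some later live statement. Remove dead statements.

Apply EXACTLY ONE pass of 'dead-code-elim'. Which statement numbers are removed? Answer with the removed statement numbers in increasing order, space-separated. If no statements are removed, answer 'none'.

Answer: 1 2 4 5 6 7

Derivation:
Backward liveness scan:
Stmt 1 'v = 6': DEAD (v not in live set [])
Stmt 2 't = 6': DEAD (t not in live set [])
Stmt 3 'b = 4 * 1': KEEP (b is live); live-in = []
Stmt 4 'y = v': DEAD (y not in live set ['b'])
Stmt 5 'x = b': DEAD (x not in live set ['b'])
Stmt 6 'c = 3': DEAD (c not in live set ['b'])
Stmt 7 'a = c': DEAD (a not in live set ['b'])
Stmt 8 'return b': KEEP (return); live-in = ['b']
Removed statement numbers: [1, 2, 4, 5, 6, 7]
Surviving IR:
  b = 4 * 1
  return b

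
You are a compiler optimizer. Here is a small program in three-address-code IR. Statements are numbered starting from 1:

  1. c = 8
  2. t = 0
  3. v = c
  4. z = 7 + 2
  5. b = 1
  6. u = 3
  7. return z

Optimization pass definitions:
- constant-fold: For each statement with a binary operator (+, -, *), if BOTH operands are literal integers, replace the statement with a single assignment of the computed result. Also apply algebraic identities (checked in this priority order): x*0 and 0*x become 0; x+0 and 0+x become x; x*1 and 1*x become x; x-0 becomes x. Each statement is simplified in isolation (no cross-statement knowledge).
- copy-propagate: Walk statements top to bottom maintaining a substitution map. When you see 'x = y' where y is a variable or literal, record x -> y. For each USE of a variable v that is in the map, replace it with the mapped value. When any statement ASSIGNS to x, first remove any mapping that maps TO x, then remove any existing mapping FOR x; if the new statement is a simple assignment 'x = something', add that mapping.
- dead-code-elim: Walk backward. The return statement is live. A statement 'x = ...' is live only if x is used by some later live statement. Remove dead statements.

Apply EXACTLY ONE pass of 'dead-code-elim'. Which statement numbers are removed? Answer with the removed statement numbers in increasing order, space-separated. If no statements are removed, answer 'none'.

Backward liveness scan:
Stmt 1 'c = 8': DEAD (c not in live set [])
Stmt 2 't = 0': DEAD (t not in live set [])
Stmt 3 'v = c': DEAD (v not in live set [])
Stmt 4 'z = 7 + 2': KEEP (z is live); live-in = []
Stmt 5 'b = 1': DEAD (b not in live set ['z'])
Stmt 6 'u = 3': DEAD (u not in live set ['z'])
Stmt 7 'return z': KEEP (return); live-in = ['z']
Removed statement numbers: [1, 2, 3, 5, 6]
Surviving IR:
  z = 7 + 2
  return z

Answer: 1 2 3 5 6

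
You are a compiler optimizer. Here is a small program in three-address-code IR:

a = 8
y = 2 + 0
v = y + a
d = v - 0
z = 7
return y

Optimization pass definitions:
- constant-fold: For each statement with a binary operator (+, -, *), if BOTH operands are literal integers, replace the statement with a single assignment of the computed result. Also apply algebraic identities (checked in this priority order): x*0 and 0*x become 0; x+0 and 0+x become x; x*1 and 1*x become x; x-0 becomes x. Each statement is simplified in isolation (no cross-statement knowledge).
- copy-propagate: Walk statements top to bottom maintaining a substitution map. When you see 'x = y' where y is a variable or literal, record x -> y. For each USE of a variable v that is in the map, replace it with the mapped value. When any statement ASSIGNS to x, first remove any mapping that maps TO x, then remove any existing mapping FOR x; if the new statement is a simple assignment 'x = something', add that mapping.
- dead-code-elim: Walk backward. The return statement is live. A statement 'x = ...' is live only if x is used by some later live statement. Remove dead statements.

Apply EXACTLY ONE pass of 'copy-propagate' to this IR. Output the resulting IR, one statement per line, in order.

Applying copy-propagate statement-by-statement:
  [1] a = 8  (unchanged)
  [2] y = 2 + 0  (unchanged)
  [3] v = y + a  -> v = y + 8
  [4] d = v - 0  (unchanged)
  [5] z = 7  (unchanged)
  [6] return y  (unchanged)
Result (6 stmts):
  a = 8
  y = 2 + 0
  v = y + 8
  d = v - 0
  z = 7
  return y

Answer: a = 8
y = 2 + 0
v = y + 8
d = v - 0
z = 7
return y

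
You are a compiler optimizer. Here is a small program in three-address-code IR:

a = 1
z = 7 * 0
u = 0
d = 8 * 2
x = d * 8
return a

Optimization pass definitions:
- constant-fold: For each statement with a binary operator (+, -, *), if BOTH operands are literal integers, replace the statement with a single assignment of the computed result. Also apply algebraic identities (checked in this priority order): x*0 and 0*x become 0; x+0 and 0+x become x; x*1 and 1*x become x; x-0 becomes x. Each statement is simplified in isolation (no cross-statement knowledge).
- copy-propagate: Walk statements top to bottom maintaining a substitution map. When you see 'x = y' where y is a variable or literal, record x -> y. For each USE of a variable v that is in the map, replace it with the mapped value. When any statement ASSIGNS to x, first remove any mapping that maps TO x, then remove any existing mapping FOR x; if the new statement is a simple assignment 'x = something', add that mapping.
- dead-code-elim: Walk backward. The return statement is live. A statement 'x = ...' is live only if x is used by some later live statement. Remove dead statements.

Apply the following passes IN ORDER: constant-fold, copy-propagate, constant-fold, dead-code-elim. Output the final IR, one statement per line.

Initial IR:
  a = 1
  z = 7 * 0
  u = 0
  d = 8 * 2
  x = d * 8
  return a
After constant-fold (6 stmts):
  a = 1
  z = 0
  u = 0
  d = 16
  x = d * 8
  return a
After copy-propagate (6 stmts):
  a = 1
  z = 0
  u = 0
  d = 16
  x = 16 * 8
  return 1
After constant-fold (6 stmts):
  a = 1
  z = 0
  u = 0
  d = 16
  x = 128
  return 1
After dead-code-elim (1 stmts):
  return 1

Answer: return 1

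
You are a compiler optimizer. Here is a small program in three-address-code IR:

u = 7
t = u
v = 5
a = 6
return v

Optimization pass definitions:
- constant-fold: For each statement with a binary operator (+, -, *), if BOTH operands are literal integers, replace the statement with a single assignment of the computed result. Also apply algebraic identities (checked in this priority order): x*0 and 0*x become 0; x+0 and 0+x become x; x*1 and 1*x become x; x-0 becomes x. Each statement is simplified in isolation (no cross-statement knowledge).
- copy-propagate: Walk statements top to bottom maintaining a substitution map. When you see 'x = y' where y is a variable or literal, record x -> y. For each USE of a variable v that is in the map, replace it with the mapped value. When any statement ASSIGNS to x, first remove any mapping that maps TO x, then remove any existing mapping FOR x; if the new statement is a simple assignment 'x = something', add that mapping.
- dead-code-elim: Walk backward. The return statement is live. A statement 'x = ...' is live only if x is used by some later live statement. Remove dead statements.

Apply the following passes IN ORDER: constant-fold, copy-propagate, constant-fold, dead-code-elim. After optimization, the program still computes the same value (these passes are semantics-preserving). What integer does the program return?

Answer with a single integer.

Initial IR:
  u = 7
  t = u
  v = 5
  a = 6
  return v
After constant-fold (5 stmts):
  u = 7
  t = u
  v = 5
  a = 6
  return v
After copy-propagate (5 stmts):
  u = 7
  t = 7
  v = 5
  a = 6
  return 5
After constant-fold (5 stmts):
  u = 7
  t = 7
  v = 5
  a = 6
  return 5
After dead-code-elim (1 stmts):
  return 5
Evaluate:
  u = 7  =>  u = 7
  t = u  =>  t = 7
  v = 5  =>  v = 5
  a = 6  =>  a = 6
  return v = 5

Answer: 5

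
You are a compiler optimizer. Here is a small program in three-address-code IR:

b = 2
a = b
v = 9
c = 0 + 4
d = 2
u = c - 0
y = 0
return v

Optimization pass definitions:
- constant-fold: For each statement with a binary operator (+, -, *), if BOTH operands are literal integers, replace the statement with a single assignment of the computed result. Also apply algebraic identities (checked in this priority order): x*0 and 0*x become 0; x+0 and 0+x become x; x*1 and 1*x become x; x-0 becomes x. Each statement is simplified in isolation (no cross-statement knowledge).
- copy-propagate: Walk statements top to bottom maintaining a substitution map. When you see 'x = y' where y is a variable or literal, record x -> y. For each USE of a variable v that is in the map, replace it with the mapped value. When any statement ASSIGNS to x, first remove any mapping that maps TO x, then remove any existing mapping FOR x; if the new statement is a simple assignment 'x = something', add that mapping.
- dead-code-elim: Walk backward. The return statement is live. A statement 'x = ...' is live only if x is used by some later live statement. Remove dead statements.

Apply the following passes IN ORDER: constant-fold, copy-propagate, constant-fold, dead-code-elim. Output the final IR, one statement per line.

Answer: return 9

Derivation:
Initial IR:
  b = 2
  a = b
  v = 9
  c = 0 + 4
  d = 2
  u = c - 0
  y = 0
  return v
After constant-fold (8 stmts):
  b = 2
  a = b
  v = 9
  c = 4
  d = 2
  u = c
  y = 0
  return v
After copy-propagate (8 stmts):
  b = 2
  a = 2
  v = 9
  c = 4
  d = 2
  u = 4
  y = 0
  return 9
After constant-fold (8 stmts):
  b = 2
  a = 2
  v = 9
  c = 4
  d = 2
  u = 4
  y = 0
  return 9
After dead-code-elim (1 stmts):
  return 9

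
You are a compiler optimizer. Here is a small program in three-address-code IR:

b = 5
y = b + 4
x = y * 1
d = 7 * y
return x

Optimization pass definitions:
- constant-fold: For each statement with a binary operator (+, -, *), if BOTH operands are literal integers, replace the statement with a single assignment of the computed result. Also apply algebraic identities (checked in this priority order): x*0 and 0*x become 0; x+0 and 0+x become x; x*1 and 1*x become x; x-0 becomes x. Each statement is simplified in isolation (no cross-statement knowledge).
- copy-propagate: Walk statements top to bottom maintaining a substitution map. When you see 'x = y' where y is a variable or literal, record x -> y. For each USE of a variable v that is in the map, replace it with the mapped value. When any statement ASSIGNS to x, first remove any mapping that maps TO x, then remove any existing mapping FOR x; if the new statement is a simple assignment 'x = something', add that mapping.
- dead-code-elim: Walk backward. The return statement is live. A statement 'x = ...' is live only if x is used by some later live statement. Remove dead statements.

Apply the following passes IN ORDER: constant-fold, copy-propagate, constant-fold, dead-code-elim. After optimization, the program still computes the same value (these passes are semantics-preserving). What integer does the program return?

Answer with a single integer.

Answer: 9

Derivation:
Initial IR:
  b = 5
  y = b + 4
  x = y * 1
  d = 7 * y
  return x
After constant-fold (5 stmts):
  b = 5
  y = b + 4
  x = y
  d = 7 * y
  return x
After copy-propagate (5 stmts):
  b = 5
  y = 5 + 4
  x = y
  d = 7 * y
  return y
After constant-fold (5 stmts):
  b = 5
  y = 9
  x = y
  d = 7 * y
  return y
After dead-code-elim (2 stmts):
  y = 9
  return y
Evaluate:
  b = 5  =>  b = 5
  y = b + 4  =>  y = 9
  x = y * 1  =>  x = 9
  d = 7 * y  =>  d = 63
  return x = 9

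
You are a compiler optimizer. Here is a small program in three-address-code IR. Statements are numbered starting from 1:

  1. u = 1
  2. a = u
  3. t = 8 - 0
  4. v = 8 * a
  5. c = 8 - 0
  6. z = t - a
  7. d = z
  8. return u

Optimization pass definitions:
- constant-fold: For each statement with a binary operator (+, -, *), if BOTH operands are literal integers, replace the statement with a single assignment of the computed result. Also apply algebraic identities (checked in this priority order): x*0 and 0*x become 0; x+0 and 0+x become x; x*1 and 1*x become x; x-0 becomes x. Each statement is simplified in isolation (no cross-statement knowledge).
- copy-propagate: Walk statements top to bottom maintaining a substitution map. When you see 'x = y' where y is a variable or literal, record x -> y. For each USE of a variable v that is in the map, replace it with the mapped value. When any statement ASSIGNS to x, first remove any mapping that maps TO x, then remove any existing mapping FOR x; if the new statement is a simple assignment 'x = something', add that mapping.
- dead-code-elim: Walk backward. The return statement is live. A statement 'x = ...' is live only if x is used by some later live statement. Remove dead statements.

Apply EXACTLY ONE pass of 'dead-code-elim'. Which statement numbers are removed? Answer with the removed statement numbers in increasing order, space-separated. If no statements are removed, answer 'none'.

Answer: 2 3 4 5 6 7

Derivation:
Backward liveness scan:
Stmt 1 'u = 1': KEEP (u is live); live-in = []
Stmt 2 'a = u': DEAD (a not in live set ['u'])
Stmt 3 't = 8 - 0': DEAD (t not in live set ['u'])
Stmt 4 'v = 8 * a': DEAD (v not in live set ['u'])
Stmt 5 'c = 8 - 0': DEAD (c not in live set ['u'])
Stmt 6 'z = t - a': DEAD (z not in live set ['u'])
Stmt 7 'd = z': DEAD (d not in live set ['u'])
Stmt 8 'return u': KEEP (return); live-in = ['u']
Removed statement numbers: [2, 3, 4, 5, 6, 7]
Surviving IR:
  u = 1
  return u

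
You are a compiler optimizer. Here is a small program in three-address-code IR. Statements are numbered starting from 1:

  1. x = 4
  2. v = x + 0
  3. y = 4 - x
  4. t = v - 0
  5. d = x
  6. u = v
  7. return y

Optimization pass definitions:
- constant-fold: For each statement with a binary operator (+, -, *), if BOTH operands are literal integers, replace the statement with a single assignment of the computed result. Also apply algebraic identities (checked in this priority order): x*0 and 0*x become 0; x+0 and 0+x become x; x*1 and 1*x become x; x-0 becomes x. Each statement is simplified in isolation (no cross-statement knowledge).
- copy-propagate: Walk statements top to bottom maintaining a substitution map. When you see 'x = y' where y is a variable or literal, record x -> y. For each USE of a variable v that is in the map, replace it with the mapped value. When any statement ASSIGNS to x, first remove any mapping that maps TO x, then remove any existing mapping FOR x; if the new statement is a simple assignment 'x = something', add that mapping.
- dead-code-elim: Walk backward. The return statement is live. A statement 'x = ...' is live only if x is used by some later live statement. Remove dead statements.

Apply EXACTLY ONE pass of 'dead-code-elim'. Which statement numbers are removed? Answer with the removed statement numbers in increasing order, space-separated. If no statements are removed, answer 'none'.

Answer: 2 4 5 6

Derivation:
Backward liveness scan:
Stmt 1 'x = 4': KEEP (x is live); live-in = []
Stmt 2 'v = x + 0': DEAD (v not in live set ['x'])
Stmt 3 'y = 4 - x': KEEP (y is live); live-in = ['x']
Stmt 4 't = v - 0': DEAD (t not in live set ['y'])
Stmt 5 'd = x': DEAD (d not in live set ['y'])
Stmt 6 'u = v': DEAD (u not in live set ['y'])
Stmt 7 'return y': KEEP (return); live-in = ['y']
Removed statement numbers: [2, 4, 5, 6]
Surviving IR:
  x = 4
  y = 4 - x
  return y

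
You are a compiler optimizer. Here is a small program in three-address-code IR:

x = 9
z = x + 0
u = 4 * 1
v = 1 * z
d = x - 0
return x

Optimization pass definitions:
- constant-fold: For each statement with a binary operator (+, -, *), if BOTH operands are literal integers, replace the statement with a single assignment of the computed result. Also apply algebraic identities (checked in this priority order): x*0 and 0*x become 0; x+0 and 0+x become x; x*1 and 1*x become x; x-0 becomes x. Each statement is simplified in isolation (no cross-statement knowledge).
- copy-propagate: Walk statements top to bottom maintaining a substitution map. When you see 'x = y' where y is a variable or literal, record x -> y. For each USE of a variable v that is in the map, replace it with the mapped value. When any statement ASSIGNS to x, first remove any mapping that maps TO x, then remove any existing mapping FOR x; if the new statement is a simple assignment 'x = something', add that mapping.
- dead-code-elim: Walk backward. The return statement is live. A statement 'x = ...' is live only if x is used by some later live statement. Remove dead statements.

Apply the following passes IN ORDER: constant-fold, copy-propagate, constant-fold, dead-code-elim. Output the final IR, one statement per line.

Initial IR:
  x = 9
  z = x + 0
  u = 4 * 1
  v = 1 * z
  d = x - 0
  return x
After constant-fold (6 stmts):
  x = 9
  z = x
  u = 4
  v = z
  d = x
  return x
After copy-propagate (6 stmts):
  x = 9
  z = 9
  u = 4
  v = 9
  d = 9
  return 9
After constant-fold (6 stmts):
  x = 9
  z = 9
  u = 4
  v = 9
  d = 9
  return 9
After dead-code-elim (1 stmts):
  return 9

Answer: return 9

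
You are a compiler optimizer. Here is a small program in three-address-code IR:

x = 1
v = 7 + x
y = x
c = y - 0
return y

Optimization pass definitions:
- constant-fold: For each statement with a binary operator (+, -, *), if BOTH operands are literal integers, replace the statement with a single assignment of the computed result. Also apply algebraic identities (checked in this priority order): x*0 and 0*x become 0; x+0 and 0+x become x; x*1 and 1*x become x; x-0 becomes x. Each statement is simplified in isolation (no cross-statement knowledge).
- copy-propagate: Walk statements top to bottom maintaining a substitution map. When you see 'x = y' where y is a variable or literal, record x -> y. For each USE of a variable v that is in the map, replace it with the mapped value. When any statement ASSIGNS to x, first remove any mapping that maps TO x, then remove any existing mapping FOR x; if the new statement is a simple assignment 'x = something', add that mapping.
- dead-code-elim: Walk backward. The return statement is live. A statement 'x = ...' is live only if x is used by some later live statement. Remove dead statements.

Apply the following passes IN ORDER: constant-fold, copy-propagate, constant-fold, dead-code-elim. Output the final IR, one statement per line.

Answer: return 1

Derivation:
Initial IR:
  x = 1
  v = 7 + x
  y = x
  c = y - 0
  return y
After constant-fold (5 stmts):
  x = 1
  v = 7 + x
  y = x
  c = y
  return y
After copy-propagate (5 stmts):
  x = 1
  v = 7 + 1
  y = 1
  c = 1
  return 1
After constant-fold (5 stmts):
  x = 1
  v = 8
  y = 1
  c = 1
  return 1
After dead-code-elim (1 stmts):
  return 1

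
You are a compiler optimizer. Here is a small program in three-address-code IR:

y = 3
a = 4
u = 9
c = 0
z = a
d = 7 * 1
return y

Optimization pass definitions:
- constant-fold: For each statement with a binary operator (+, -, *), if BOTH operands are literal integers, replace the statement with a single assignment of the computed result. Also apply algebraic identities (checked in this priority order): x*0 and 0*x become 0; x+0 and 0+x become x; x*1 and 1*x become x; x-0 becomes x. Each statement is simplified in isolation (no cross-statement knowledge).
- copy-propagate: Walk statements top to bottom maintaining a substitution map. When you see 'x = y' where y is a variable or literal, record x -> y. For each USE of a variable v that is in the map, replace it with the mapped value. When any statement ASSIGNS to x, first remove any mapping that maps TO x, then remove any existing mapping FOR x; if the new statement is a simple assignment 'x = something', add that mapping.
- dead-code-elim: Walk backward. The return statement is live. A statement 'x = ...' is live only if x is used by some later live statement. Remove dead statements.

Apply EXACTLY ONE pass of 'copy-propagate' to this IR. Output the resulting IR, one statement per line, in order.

Applying copy-propagate statement-by-statement:
  [1] y = 3  (unchanged)
  [2] a = 4  (unchanged)
  [3] u = 9  (unchanged)
  [4] c = 0  (unchanged)
  [5] z = a  -> z = 4
  [6] d = 7 * 1  (unchanged)
  [7] return y  -> return 3
Result (7 stmts):
  y = 3
  a = 4
  u = 9
  c = 0
  z = 4
  d = 7 * 1
  return 3

Answer: y = 3
a = 4
u = 9
c = 0
z = 4
d = 7 * 1
return 3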